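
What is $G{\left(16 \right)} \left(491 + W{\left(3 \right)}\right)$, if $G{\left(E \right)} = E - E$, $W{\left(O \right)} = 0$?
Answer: $0$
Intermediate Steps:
$G{\left(E \right)} = 0$
$G{\left(16 \right)} \left(491 + W{\left(3 \right)}\right) = 0 \left(491 + 0\right) = 0 \cdot 491 = 0$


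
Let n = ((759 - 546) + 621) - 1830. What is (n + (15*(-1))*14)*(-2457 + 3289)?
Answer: -1003392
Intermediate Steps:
n = -996 (n = (213 + 621) - 1830 = 834 - 1830 = -996)
(n + (15*(-1))*14)*(-2457 + 3289) = (-996 + (15*(-1))*14)*(-2457 + 3289) = (-996 - 15*14)*832 = (-996 - 210)*832 = -1206*832 = -1003392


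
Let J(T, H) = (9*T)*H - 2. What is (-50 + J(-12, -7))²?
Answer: 495616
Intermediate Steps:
J(T, H) = -2 + 9*H*T (J(T, H) = 9*H*T - 2 = -2 + 9*H*T)
(-50 + J(-12, -7))² = (-50 + (-2 + 9*(-7)*(-12)))² = (-50 + (-2 + 756))² = (-50 + 754)² = 704² = 495616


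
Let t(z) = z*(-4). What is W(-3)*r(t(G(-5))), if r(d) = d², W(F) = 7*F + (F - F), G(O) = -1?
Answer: -336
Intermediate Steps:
t(z) = -4*z
W(F) = 7*F (W(F) = 7*F + 0 = 7*F)
W(-3)*r(t(G(-5))) = (7*(-3))*(-4*(-1))² = -21*4² = -21*16 = -336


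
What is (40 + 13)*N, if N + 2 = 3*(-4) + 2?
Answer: -636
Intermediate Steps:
N = -12 (N = -2 + (3*(-4) + 2) = -2 + (-12 + 2) = -2 - 10 = -12)
(40 + 13)*N = (40 + 13)*(-12) = 53*(-12) = -636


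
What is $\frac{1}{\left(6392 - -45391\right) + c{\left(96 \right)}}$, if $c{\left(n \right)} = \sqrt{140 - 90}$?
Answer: $\frac{51783}{2681479039} - \frac{5 \sqrt{2}}{2681479039} \approx 1.9309 \cdot 10^{-5}$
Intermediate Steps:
$c{\left(n \right)} = 5 \sqrt{2}$ ($c{\left(n \right)} = \sqrt{50} = 5 \sqrt{2}$)
$\frac{1}{\left(6392 - -45391\right) + c{\left(96 \right)}} = \frac{1}{\left(6392 - -45391\right) + 5 \sqrt{2}} = \frac{1}{\left(6392 + 45391\right) + 5 \sqrt{2}} = \frac{1}{51783 + 5 \sqrt{2}}$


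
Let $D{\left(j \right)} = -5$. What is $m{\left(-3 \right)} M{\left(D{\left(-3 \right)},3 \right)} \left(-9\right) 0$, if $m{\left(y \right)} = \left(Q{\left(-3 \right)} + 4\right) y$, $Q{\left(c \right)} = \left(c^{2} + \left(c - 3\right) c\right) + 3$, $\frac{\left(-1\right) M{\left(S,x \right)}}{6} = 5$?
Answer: $0$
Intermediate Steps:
$M{\left(S,x \right)} = -30$ ($M{\left(S,x \right)} = \left(-6\right) 5 = -30$)
$Q{\left(c \right)} = 3 + c^{2} + c \left(-3 + c\right)$ ($Q{\left(c \right)} = \left(c^{2} + \left(c - 3\right) c\right) + 3 = \left(c^{2} + \left(-3 + c\right) c\right) + 3 = \left(c^{2} + c \left(-3 + c\right)\right) + 3 = 3 + c^{2} + c \left(-3 + c\right)$)
$m{\left(y \right)} = 34 y$ ($m{\left(y \right)} = \left(\left(3 - -9 + 2 \left(-3\right)^{2}\right) + 4\right) y = \left(\left(3 + 9 + 2 \cdot 9\right) + 4\right) y = \left(\left(3 + 9 + 18\right) + 4\right) y = \left(30 + 4\right) y = 34 y$)
$m{\left(-3 \right)} M{\left(D{\left(-3 \right)},3 \right)} \left(-9\right) 0 = 34 \left(-3\right) \left(-30\right) \left(-9\right) 0 = - 102 \cdot 270 \cdot 0 = \left(-102\right) 0 = 0$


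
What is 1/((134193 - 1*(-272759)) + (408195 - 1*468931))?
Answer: 1/346216 ≈ 2.8884e-6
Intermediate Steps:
1/((134193 - 1*(-272759)) + (408195 - 1*468931)) = 1/((134193 + 272759) + (408195 - 468931)) = 1/(406952 - 60736) = 1/346216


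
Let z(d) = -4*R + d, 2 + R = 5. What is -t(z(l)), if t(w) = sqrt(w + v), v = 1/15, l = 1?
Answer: -2*I*sqrt(615)/15 ≈ -3.3066*I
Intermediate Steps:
R = 3 (R = -2 + 5 = 3)
v = 1/15 ≈ 0.066667
z(d) = -12 + d (z(d) = -4*3 + d = -12 + d)
t(w) = sqrt(1/15 + w) (t(w) = sqrt(w + 1/15) = sqrt(1/15 + w))
-t(z(l)) = -sqrt(15 + 225*(-12 + 1))/15 = -sqrt(15 + 225*(-11))/15 = -sqrt(15 - 2475)/15 = -sqrt(-2460)/15 = -2*I*sqrt(615)/15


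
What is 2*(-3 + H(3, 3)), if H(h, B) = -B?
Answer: -12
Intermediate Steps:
2*(-3 + H(3, 3)) = 2*(-3 - 1*3) = 2*(-3 - 3) = 2*(-6) = -12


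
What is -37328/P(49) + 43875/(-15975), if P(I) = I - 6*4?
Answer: -2655163/1775 ≈ -1495.9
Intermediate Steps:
P(I) = -24 + I (P(I) = I - 24 = -24 + I)
-37328/P(49) + 43875/(-15975) = -37328/(-24 + 49) + 43875/(-15975) = -37328/25 + 43875*(-1/15975) = -37328*1/25 - 195/71 = -37328/25 - 195/71 = -2655163/1775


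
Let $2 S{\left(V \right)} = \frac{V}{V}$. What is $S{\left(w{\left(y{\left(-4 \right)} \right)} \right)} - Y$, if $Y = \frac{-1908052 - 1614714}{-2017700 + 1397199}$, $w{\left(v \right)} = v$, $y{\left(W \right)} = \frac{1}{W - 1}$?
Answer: $- \frac{6425031}{1241002} \approx -5.1773$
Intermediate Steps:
$y{\left(W \right)} = \frac{1}{-1 + W}$
$S{\left(V \right)} = \frac{1}{2}$ ($S{\left(V \right)} = \frac{V \frac{1}{V}}{2} = \frac{1}{2} \cdot 1 = \frac{1}{2}$)
$Y = \frac{3522766}{620501}$ ($Y = - \frac{3522766}{-620501} = \left(-3522766\right) \left(- \frac{1}{620501}\right) = \frac{3522766}{620501} \approx 5.6773$)
$S{\left(w{\left(y{\left(-4 \right)} \right)} \right)} - Y = \frac{1}{2} - \frac{3522766}{620501} = - \frac{6425031}{1241002}$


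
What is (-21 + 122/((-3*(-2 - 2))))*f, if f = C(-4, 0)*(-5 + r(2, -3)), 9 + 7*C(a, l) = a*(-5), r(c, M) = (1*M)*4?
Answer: 12155/42 ≈ 289.40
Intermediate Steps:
r(c, M) = 4*M (r(c, M) = M*4 = 4*M)
C(a, l) = -9/7 - 5*a/7 (C(a, l) = -9/7 + (a*(-5))/7 = -9/7 + (-5*a)/7 = -9/7 - 5*a/7)
f = -187/7 (f = (-9/7 - 5/7*(-4))*(-5 + 4*(-3)) = (-9/7 + 20/7)*(-5 - 12) = (11/7)*(-17) = -187/7 ≈ -26.714)
(-21 + 122/((-3*(-2 - 2))))*f = (-21 + 122/((-3*(-2 - 2))))*(-187/7) = (-21 + 122/((-3*(-4))))*(-187/7) = (-21 + 122/12)*(-187/7) = (-21 + 122*(1/12))*(-187/7) = (-21 + 61/6)*(-187/7) = -65/6*(-187/7) = 12155/42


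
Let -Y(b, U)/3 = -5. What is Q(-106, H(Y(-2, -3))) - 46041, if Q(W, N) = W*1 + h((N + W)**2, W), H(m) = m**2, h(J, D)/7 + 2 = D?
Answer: -46903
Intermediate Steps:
h(J, D) = -14 + 7*D
Y(b, U) = 15 (Y(b, U) = -3*(-5) = 15)
Q(W, N) = -14 + 8*W (Q(W, N) = W*1 + (-14 + 7*W) = W + (-14 + 7*W) = -14 + 8*W)
Q(-106, H(Y(-2, -3))) - 46041 = (-14 + 8*(-106)) - 46041 = (-14 - 848) - 46041 = -862 - 46041 = -46903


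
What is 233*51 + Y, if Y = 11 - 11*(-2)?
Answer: 11916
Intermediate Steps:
Y = 33 (Y = 11 + 22 = 33)
233*51 + Y = 233*51 + 33 = 11883 + 33 = 11916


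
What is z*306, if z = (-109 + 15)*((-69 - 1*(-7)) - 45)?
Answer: 3077748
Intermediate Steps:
z = 10058 (z = -94*((-69 + 7) - 45) = -94*(-62 - 45) = -94*(-107) = 10058)
z*306 = 10058*306 = 3077748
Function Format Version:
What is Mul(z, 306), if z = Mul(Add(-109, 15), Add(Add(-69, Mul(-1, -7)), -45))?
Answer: 3077748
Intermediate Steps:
z = 10058 (z = Mul(-94, Add(Add(-69, 7), -45)) = Mul(-94, Add(-62, -45)) = Mul(-94, -107) = 10058)
Mul(z, 306) = Mul(10058, 306) = 3077748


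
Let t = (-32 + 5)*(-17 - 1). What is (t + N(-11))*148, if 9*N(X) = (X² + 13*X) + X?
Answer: 214156/3 ≈ 71385.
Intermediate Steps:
N(X) = X²/9 + 14*X/9 (N(X) = ((X² + 13*X) + X)/9 = (X² + 14*X)/9 = X²/9 + 14*X/9)
t = 486 (t = -27*(-18) = 486)
(t + N(-11))*148 = (486 + (⅑)*(-11)*(14 - 11))*148 = (486 + (⅑)*(-11)*3)*148 = (486 - 11/3)*148 = (1447/3)*148 = 214156/3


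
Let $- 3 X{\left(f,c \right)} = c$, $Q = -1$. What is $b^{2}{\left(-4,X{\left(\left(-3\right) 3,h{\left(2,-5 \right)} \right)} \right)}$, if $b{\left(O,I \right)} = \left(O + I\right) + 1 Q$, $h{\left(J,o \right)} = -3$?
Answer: $16$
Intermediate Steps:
$X{\left(f,c \right)} = - \frac{c}{3}$
$b{\left(O,I \right)} = -1 + I + O$ ($b{\left(O,I \right)} = \left(O + I\right) + 1 \left(-1\right) = \left(I + O\right) - 1 = -1 + I + O$)
$b^{2}{\left(-4,X{\left(\left(-3\right) 3,h{\left(2,-5 \right)} \right)} \right)} = \left(-1 - -1 - 4\right)^{2} = \left(-1 + 1 - 4\right)^{2} = \left(-4\right)^{2} = 16$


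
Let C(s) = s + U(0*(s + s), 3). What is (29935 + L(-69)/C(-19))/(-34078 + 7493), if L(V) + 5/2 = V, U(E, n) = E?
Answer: -1137673/1010230 ≈ -1.1262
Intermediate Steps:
L(V) = -5/2 + V
C(s) = s (C(s) = s + 0*(s + s) = s + 0*(2*s) = s + 0 = s)
(29935 + L(-69)/C(-19))/(-34078 + 7493) = (29935 + (-5/2 - 69)/(-19))/(-34078 + 7493) = (29935 - 143/2*(-1/19))/(-26585) = (29935 + 143/38)*(-1/26585) = (1137673/38)*(-1/26585) = -1137673/1010230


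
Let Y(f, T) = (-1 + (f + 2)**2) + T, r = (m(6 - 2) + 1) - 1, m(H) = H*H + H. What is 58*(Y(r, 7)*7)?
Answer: 198940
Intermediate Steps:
m(H) = H + H**2 (m(H) = H**2 + H = H + H**2)
r = 20 (r = ((6 - 2)*(1 + (6 - 2)) + 1) - 1 = (4*(1 + 4) + 1) - 1 = (4*5 + 1) - 1 = (20 + 1) - 1 = 21 - 1 = 20)
Y(f, T) = -1 + T + (2 + f)**2 (Y(f, T) = (-1 + (2 + f)**2) + T = -1 + T + (2 + f)**2)
58*(Y(r, 7)*7) = 58*((-1 + 7 + (2 + 20)**2)*7) = 58*((-1 + 7 + 22**2)*7) = 58*((-1 + 7 + 484)*7) = 58*(490*7) = 58*3430 = 198940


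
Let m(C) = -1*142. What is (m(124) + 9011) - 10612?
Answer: -1743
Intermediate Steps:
m(C) = -142
(m(124) + 9011) - 10612 = (-142 + 9011) - 10612 = 8869 - 10612 = -1743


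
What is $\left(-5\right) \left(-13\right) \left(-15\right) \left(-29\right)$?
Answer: $28275$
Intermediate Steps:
$\left(-5\right) \left(-13\right) \left(-15\right) \left(-29\right) = 65 \left(-15\right) \left(-29\right) = \left(-975\right) \left(-29\right) = 28275$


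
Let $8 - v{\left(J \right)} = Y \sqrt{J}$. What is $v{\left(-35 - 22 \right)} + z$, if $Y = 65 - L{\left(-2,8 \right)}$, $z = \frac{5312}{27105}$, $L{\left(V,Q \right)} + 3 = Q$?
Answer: $\frac{222152}{27105} - 60 i \sqrt{57} \approx 8.196 - 452.99 i$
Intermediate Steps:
$L{\left(V,Q \right)} = -3 + Q$
$z = \frac{5312}{27105}$ ($z = 5312 \cdot \frac{1}{27105} = \frac{5312}{27105} \approx 0.19598$)
$Y = 60$ ($Y = 65 - \left(-3 + 8\right) = 65 - 5 = 60$)
$v{\left(J \right)} = 8 - 60 \sqrt{J}$
$v{\left(-35 - 22 \right)} + z = \left(8 - 60 \sqrt{-35 - 22}\right) + \frac{5312}{27105} = \left(8 - 60 \sqrt{-57}\right) + \frac{5312}{27105} = \left(8 - 60 i \sqrt{57}\right) + \frac{5312}{27105} = \frac{222152}{27105} - 60 i \sqrt{57}$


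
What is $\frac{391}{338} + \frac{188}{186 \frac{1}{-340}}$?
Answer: $- \frac{10766117}{31434} \approx -342.5$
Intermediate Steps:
$\frac{391}{338} + \frac{188}{186 \frac{1}{-340}} = 391 \cdot \frac{1}{338} + \frac{188}{186 \left(- \frac{1}{340}\right)} = \frac{391}{338} + \frac{188}{- \frac{93}{170}} = \frac{391}{338} + 188 \left(- \frac{170}{93}\right) = \frac{391}{338} - \frac{31960}{93} = - \frac{10766117}{31434}$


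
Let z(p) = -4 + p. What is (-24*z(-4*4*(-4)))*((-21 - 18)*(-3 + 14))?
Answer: 617760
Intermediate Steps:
(-24*z(-4*4*(-4)))*((-21 - 18)*(-3 + 14)) = (-24*(-4 - 4*4*(-4)))*((-21 - 18)*(-3 + 14)) = (-24*(-4 - 16*(-4)))*(-39*11) = -24*(-4 + 64)*(-429) = -24*60*(-429) = -1440*(-429) = 617760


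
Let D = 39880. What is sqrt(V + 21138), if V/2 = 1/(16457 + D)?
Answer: 154*sqrt(2828849781)/56337 ≈ 145.39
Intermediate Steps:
V = 2/56337 (V = 2/(16457 + 39880) = 2/56337 ≈ 3.5501e-5)
sqrt(V + 21138) = sqrt(2/56337 + 21138) = sqrt(1190851508/56337) = 154*sqrt(2828849781)/56337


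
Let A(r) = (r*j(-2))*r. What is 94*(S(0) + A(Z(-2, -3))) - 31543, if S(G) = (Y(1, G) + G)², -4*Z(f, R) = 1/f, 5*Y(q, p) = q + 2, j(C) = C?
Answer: -12604839/400 ≈ -31512.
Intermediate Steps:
Y(q, p) = ⅖ + q/5 (Y(q, p) = (q + 2)/5 = (2 + q)/5 = ⅖ + q/5)
Z(f, R) = -1/(4*f)
S(G) = (⅗ + G)² (S(G) = ((⅖ + (⅕)*1) + G)² = ((⅖ + ⅕) + G)² = (⅗ + G)²)
A(r) = -2*r² (A(r) = (r*(-2))*r = (-2*r)*r = -2*r²)
94*(S(0) + A(Z(-2, -3))) - 31543 = 94*((3 + 5*0)²/25 - 2*(-¼/(-2))²) - 31543 = 94*((3 + 0)²/25 - 2*(-¼*(-½))²) - 31543 = 94*((1/25)*3² - 2*(⅛)²) - 31543 = 94*((1/25)*9 - 2*1/64) - 31543 = 94*(9/25 - 1/32) - 31543 = 94*(263/800) - 31543 = 12361/400 - 31543 = -12604839/400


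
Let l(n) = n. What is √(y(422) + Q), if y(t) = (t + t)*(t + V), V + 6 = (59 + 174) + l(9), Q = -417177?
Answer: 5*√5527 ≈ 371.72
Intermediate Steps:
V = 236 (V = -6 + ((59 + 174) + 9) = -6 + (233 + 9) = -6 + 242 = 236)
y(t) = 2*t*(236 + t) (y(t) = (t + t)*(t + 236) = (2*t)*(236 + t) = 2*t*(236 + t))
√(y(422) + Q) = √(2*422*(236 + 422) - 417177) = √(2*422*658 - 417177) = √(555352 - 417177) = √138175 = 5*√5527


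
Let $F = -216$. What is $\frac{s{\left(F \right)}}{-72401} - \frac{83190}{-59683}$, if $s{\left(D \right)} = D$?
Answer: $\frac{6035930718}{4321108883} \approx 1.3968$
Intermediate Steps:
$\frac{s{\left(F \right)}}{-72401} - \frac{83190}{-59683} = - \frac{216}{-72401} - \frac{83190}{-59683} = \left(-216\right) \left(- \frac{1}{72401}\right) - - \frac{83190}{59683} = \frac{216}{72401} + \frac{83190}{59683} = \frac{6035930718}{4321108883}$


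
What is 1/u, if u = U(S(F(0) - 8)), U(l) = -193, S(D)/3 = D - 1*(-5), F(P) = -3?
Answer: -1/193 ≈ -0.0051813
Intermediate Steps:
S(D) = 15 + 3*D (S(D) = 3*(D - 1*(-5)) = 3*(D + 5) = 3*(5 + D) = 15 + 3*D)
u = -193
1/u = 1/(-193) = -1/193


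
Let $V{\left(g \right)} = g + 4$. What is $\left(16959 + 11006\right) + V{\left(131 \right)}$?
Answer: $28100$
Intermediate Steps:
$V{\left(g \right)} = 4 + g$
$\left(16959 + 11006\right) + V{\left(131 \right)} = \left(16959 + 11006\right) + \left(4 + 131\right) = 27965 + 135 = 28100$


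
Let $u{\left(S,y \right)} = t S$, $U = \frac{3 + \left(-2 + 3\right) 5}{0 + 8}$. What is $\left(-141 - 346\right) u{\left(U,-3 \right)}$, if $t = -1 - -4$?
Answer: $-1461$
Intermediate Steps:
$t = 3$ ($t = -1 + 4 = 3$)
$U = 1$ ($U = \frac{3 + 1 \cdot 5}{8} = \left(3 + 5\right) \frac{1}{8} = 8 \cdot \frac{1}{8} = 1$)
$u{\left(S,y \right)} = 3 S$
$\left(-141 - 346\right) u{\left(U,-3 \right)} = \left(-141 - 346\right) 3 \cdot 1 = \left(-487\right) 3 = -1461$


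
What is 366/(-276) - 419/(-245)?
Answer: 4329/11270 ≈ 0.38412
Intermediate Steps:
366/(-276) - 419/(-245) = 366*(-1/276) - 419*(-1/245) = -61/46 + 419/245 = 4329/11270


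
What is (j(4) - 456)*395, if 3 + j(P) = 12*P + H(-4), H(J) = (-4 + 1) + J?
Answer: -165110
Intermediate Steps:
H(J) = -3 + J
j(P) = -10 + 12*P (j(P) = -3 + (12*P + (-3 - 4)) = -3 + (12*P - 7) = -3 + (-7 + 12*P) = -10 + 12*P)
(j(4) - 456)*395 = ((-10 + 12*4) - 456)*395 = ((-10 + 48) - 456)*395 = (38 - 456)*395 = -418*395 = -165110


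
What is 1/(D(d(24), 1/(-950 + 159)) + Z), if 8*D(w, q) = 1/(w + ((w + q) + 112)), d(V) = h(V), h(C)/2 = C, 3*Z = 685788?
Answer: 1316216/300881713527 ≈ 4.3745e-6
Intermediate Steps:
Z = 228596 (Z = (⅓)*685788 = 228596)
h(C) = 2*C
d(V) = 2*V
D(w, q) = 1/(8*(112 + q + 2*w)) (D(w, q) = 1/(8*(w + ((w + q) + 112))) = 1/(8*(w + ((q + w) + 112))) = 1/(8*(w + (112 + q + w))) = 1/(8*(112 + q + 2*w)))
1/(D(d(24), 1/(-950 + 159)) + Z) = 1/(1/(8*(112 + 1/(-950 + 159) + 2*(2*24))) + 228596) = 1/(1/(8*(112 + 1/(-791) + 2*48)) + 228596) = 1/(1/(8*(112 - 1/791 + 96)) + 228596) = 1/(1/(8*(164527/791)) + 228596) = 1/((⅛)*(791/164527) + 228596) = 1/(791/1316216 + 228596) = 1/(300881713527/1316216) = 1316216/300881713527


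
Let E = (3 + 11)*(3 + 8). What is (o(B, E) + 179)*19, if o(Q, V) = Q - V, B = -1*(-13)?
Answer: 722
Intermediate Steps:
B = 13
E = 154 (E = 14*11 = 154)
(o(B, E) + 179)*19 = ((13 - 1*154) + 179)*19 = ((13 - 154) + 179)*19 = (-141 + 179)*19 = 38*19 = 722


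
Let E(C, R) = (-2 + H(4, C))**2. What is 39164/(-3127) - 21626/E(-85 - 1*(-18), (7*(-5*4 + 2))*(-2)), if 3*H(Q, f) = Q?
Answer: -304388587/6254 ≈ -48671.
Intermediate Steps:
H(Q, f) = Q/3
E(C, R) = 4/9 (E(C, R) = (-2 + (1/3)*4)**2 = (-2 + 4/3)**2 = (-2/3)**2 = 4/9)
39164/(-3127) - 21626/E(-85 - 1*(-18), (7*(-5*4 + 2))*(-2)) = 39164/(-3127) - 21626/4/9 = 39164*(-1/3127) - 21626*9/4 = -39164/3127 - 97317/2 = -304388587/6254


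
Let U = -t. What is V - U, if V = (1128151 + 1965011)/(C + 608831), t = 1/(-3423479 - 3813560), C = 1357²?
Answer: 3730888596173/2955461986820 ≈ 1.2624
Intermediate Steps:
C = 1841449
t = -1/7237039 (t = 1/(-7237039) = -1/7237039 ≈ -1.3818e-7)
V = 515527/408380 (V = (1128151 + 1965011)/(1841449 + 608831) = 3093162/2450280 = 3093162*(1/2450280) = 515527/408380 ≈ 1.2624)
U = 1/7237039 (U = -1*(-1/7237039) = 1/7237039 ≈ 1.3818e-7)
V - U = 515527/408380 - 1*1/7237039 = 515527/408380 - 1/7237039 = 3730888596173/2955461986820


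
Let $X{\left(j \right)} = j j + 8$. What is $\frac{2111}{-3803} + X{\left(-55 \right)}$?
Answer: $\frac{11532388}{3803} \approx 3032.4$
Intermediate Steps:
$X{\left(j \right)} = 8 + j^{2}$ ($X{\left(j \right)} = j^{2} + 8 = 8 + j^{2}$)
$\frac{2111}{-3803} + X{\left(-55 \right)} = \frac{2111}{-3803} + \left(8 + \left(-55\right)^{2}\right) = 2111 \left(- \frac{1}{3803}\right) + \left(8 + 3025\right) = - \frac{2111}{3803} + 3033 = \frac{11532388}{3803}$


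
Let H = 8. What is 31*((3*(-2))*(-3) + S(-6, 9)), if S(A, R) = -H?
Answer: 310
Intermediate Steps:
S(A, R) = -8 (S(A, R) = -1*8 = -8)
31*((3*(-2))*(-3) + S(-6, 9)) = 31*((3*(-2))*(-3) - 8) = 31*(-6*(-3) - 8) = 31*(18 - 8) = 31*10 = 310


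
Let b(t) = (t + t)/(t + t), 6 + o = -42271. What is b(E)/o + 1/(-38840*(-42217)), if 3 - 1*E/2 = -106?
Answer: -1639666003/69321946953560 ≈ -2.3653e-5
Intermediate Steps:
o = -42277 (o = -6 - 42271 = -42277)
E = 218 (E = 6 - 2*(-106) = 6 + 212 = 218)
b(t) = 1 (b(t) = (2*t)/((2*t)) = (2*t)*(1/(2*t)) = 1)
b(E)/o + 1/(-38840*(-42217)) = 1/(-42277) + 1/(-38840*(-42217)) = 1*(-1/42277) - 1/38840*(-1/42217) = -1/42277 + 1/1639708280 = -1639666003/69321946953560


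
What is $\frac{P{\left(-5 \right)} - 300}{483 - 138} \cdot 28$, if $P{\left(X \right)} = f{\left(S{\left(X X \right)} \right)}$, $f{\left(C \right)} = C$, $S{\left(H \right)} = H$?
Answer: $- \frac{1540}{69} \approx -22.319$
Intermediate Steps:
$P{\left(X \right)} = X^{2}$ ($P{\left(X \right)} = X X = X^{2}$)
$\frac{P{\left(-5 \right)} - 300}{483 - 138} \cdot 28 = \frac{\left(-5\right)^{2} - 300}{483 - 138} \cdot 28 = \frac{25 - 300}{345} \cdot 28 = \left(-275\right) \frac{1}{345} \cdot 28 = \left(- \frac{55}{69}\right) 28 = - \frac{1540}{69}$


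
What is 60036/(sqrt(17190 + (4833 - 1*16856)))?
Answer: 60036*sqrt(5167)/5167 ≈ 835.20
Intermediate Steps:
60036/(sqrt(17190 + (4833 - 1*16856))) = 60036/(sqrt(17190 + (4833 - 16856))) = 60036/(sqrt(17190 - 12023)) = 60036/(sqrt(5167)) = 60036*(sqrt(5167)/5167) = 60036*sqrt(5167)/5167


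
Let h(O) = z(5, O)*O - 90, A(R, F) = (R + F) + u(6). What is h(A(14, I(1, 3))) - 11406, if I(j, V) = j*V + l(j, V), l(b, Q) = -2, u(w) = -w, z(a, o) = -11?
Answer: -11595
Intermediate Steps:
I(j, V) = -2 + V*j (I(j, V) = j*V - 2 = V*j - 2 = -2 + V*j)
A(R, F) = -6 + F + R (A(R, F) = (R + F) - 1*6 = (F + R) - 6 = -6 + F + R)
h(O) = -90 - 11*O (h(O) = -11*O - 90 = -90 - 11*O)
h(A(14, I(1, 3))) - 11406 = (-90 - 11*(-6 + (-2 + 3*1) + 14)) - 11406 = (-90 - 11*(-6 + (-2 + 3) + 14)) - 11406 = (-90 - 11*(-6 + 1 + 14)) - 11406 = (-90 - 11*9) - 11406 = (-90 - 99) - 11406 = -189 - 11406 = -11595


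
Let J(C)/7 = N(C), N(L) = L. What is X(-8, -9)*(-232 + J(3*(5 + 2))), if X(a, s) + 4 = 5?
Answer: -85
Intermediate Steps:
X(a, s) = 1 (X(a, s) = -4 + 5 = 1)
J(C) = 7*C
X(-8, -9)*(-232 + J(3*(5 + 2))) = 1*(-232 + 7*(3*(5 + 2))) = 1*(-232 + 7*(3*7)) = 1*(-232 + 7*21) = 1*(-232 + 147) = 1*(-85) = -85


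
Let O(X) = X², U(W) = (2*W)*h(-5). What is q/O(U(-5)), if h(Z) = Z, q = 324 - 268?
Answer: 14/625 ≈ 0.022400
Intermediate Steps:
q = 56
U(W) = -10*W (U(W) = (2*W)*(-5) = -10*W)
q/O(U(-5)) = 56/((-10*(-5))²) = 56/(50²) = 56/2500 = 56*(1/2500) = 14/625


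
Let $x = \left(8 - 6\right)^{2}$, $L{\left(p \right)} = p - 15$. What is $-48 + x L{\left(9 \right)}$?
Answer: $-72$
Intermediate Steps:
$L{\left(p \right)} = -15 + p$
$x = 4$ ($x = 2^{2} = 4$)
$-48 + x L{\left(9 \right)} = -48 + 4 \left(-15 + 9\right) = -48 + 4 \left(-6\right) = -48 - 24 = -72$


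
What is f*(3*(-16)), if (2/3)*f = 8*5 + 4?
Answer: -3168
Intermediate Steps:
f = 66 (f = 3*(8*5 + 4)/2 = 3*(40 + 4)/2 = (3/2)*44 = 66)
f*(3*(-16)) = 66*(3*(-16)) = 66*(-48) = -3168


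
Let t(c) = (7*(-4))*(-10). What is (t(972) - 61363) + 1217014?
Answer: 1155931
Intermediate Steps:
t(c) = 280 (t(c) = -28*(-10) = 280)
(t(972) - 61363) + 1217014 = (280 - 61363) + 1217014 = -61083 + 1217014 = 1155931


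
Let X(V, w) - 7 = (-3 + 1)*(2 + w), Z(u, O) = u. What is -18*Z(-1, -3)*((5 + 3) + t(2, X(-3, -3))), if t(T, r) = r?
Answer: 306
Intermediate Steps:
X(V, w) = 3 - 2*w (X(V, w) = 7 + (-3 + 1)*(2 + w) = 7 - 2*(2 + w) = 7 + (-4 - 2*w) = 3 - 2*w)
-18*Z(-1, -3)*((5 + 3) + t(2, X(-3, -3))) = -(-18)*((5 + 3) + (3 - 2*(-3))) = -(-18)*(8 + (3 + 6)) = -(-18)*(8 + 9) = -(-18)*17 = -18*(-17) = 306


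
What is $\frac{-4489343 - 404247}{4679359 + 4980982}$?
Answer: $- \frac{4893590}{9660341} \approx -0.50657$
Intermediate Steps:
$\frac{-4489343 - 404247}{4679359 + 4980982} = - \frac{4893590}{9660341}$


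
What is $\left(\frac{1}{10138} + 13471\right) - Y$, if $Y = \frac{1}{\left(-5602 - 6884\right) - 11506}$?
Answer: $\frac{1638281717073}{121615448} \approx 13471.0$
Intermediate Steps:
$Y = - \frac{1}{23992}$ ($Y = \frac{1}{\left(-5602 - 6884\right) - 11506} = \frac{1}{-12486 - 11506} = \frac{1}{-23992} = - \frac{1}{23992} \approx -4.1681 \cdot 10^{-5}$)
$\left(\frac{1}{10138} + 13471\right) - Y = \left(\frac{1}{10138} + 13471\right) - - \frac{1}{23992} = \left(\frac{1}{10138} + 13471\right) + \frac{1}{23992} = \frac{136568999}{10138} + \frac{1}{23992} = \frac{1638281717073}{121615448}$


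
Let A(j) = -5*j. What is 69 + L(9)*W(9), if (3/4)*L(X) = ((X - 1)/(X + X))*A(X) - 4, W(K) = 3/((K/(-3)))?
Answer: 101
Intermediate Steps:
W(K) = -9/K (W(K) = 3/((K*(-⅓))) = 3/((-K/3)) = 3*(-3/K) = -9/K)
L(X) = -2 - 10*X/3 (L(X) = 4*(((X - 1)/(X + X))*(-5*X) - 4)/3 = 4*(((-1 + X)/((2*X)))*(-5*X) - 4)/3 = 4*(((-1 + X)*(1/(2*X)))*(-5*X) - 4)/3 = 4*(((-1 + X)/(2*X))*(-5*X) - 4)/3 = 4*((5/2 - 5*X/2) - 4)/3 = 4*(-3/2 - 5*X/2)/3 = -2 - 10*X/3)
69 + L(9)*W(9) = 69 + (-2 - 10/3*9)*(-9/9) = 69 + (-2 - 30)*(-9*⅑) = 69 - 32*(-1) = 69 + 32 = 101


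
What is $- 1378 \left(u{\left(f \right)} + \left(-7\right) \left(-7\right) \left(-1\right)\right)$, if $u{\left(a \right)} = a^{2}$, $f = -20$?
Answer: $-483678$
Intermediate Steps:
$- 1378 \left(u{\left(f \right)} + \left(-7\right) \left(-7\right) \left(-1\right)\right) = - 1378 \left(\left(-20\right)^{2} + \left(-7\right) \left(-7\right) \left(-1\right)\right) = - 1378 \left(400 + 49 \left(-1\right)\right) = - 1378 \left(400 - 49\right) = \left(-1378\right) 351 = -483678$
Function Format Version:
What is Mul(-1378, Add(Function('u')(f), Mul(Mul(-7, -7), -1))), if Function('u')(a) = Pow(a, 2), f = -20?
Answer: -483678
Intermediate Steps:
Mul(-1378, Add(Function('u')(f), Mul(Mul(-7, -7), -1))) = Mul(-1378, Add(Pow(-20, 2), Mul(Mul(-7, -7), -1))) = Mul(-1378, Add(400, Mul(49, -1))) = Mul(-1378, Add(400, -49)) = Mul(-1378, 351) = -483678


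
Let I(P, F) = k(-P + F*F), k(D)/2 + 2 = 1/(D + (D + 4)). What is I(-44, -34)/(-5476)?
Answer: 4807/6582152 ≈ 0.00073031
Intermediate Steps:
k(D) = -4 + 2/(4 + 2*D) (k(D) = -4 + 2/(D + (D + 4)) = -4 + 2/(D + (4 + D)) = -4 + 2/(4 + 2*D))
I(P, F) = (-7 - 4*F² + 4*P)/(2 + F² - P) (I(P, F) = (-7 - 4*(-P + F*F))/(2 + (-P + F*F)) = (-7 - 4*(-P + F²))/(2 + (-P + F²)) = (-7 - 4*(F² - P))/(2 + (F² - P)) = (-7 + (-4*F² + 4*P))/(2 + F² - P) = (-7 - 4*F² + 4*P)/(2 + F² - P))
I(-44, -34)/(-5476) = ((-7 - 4*(-34)² + 4*(-44))/(2 + (-34)² - 1*(-44)))/(-5476) = ((-7 - 4*1156 - 176)/(2 + 1156 + 44))*(-1/5476) = ((-7 - 4624 - 176)/1202)*(-1/5476) = ((1/1202)*(-4807))*(-1/5476) = -4807/1202*(-1/5476) = 4807/6582152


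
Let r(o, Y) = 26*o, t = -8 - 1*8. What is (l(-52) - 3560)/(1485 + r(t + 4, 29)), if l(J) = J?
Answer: -1204/391 ≈ -3.0793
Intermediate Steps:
t = -16 (t = -8 - 8 = -16)
(l(-52) - 3560)/(1485 + r(t + 4, 29)) = (-52 - 3560)/(1485 + 26*(-16 + 4)) = -3612/(1485 + 26*(-12)) = -3612/(1485 - 312) = -3612/1173 = -3612*1/1173 = -1204/391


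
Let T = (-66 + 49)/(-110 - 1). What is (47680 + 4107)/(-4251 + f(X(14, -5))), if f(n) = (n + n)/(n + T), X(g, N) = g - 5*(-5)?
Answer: -112533151/9233094 ≈ -12.188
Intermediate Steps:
T = 17/111 (T = -17/(-111) = -17*(-1/111) = 17/111 ≈ 0.15315)
X(g, N) = 25 + g (X(g, N) = g + 25 = 25 + g)
f(n) = 2*n/(17/111 + n) (f(n) = (n + n)/(n + 17/111) = (2*n)/(17/111 + n) = 2*n/(17/111 + n))
(47680 + 4107)/(-4251 + f(X(14, -5))) = (47680 + 4107)/(-4251 + 222*(25 + 14)/(17 + 111*(25 + 14))) = 51787/(-4251 + 222*39/(17 + 111*39)) = 51787/(-4251 + 222*39/(17 + 4329)) = 51787/(-4251 + 222*39/4346) = 51787/(-4251 + 222*39*(1/4346)) = 51787/(-4251 + 4329/2173) = 51787/(-9233094/2173) = 51787*(-2173/9233094) = -112533151/9233094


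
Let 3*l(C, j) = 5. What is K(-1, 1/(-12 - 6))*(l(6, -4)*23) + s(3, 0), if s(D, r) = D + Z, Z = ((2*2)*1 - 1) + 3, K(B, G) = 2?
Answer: 257/3 ≈ 85.667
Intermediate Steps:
l(C, j) = 5/3 (l(C, j) = (⅓)*5 = 5/3)
Z = 6 (Z = (4*1 - 1) + 3 = (4 - 1) + 3 = 3 + 3 = 6)
s(D, r) = 6 + D (s(D, r) = D + 6 = 6 + D)
K(-1, 1/(-12 - 6))*(l(6, -4)*23) + s(3, 0) = 2*((5/3)*23) + (6 + 3) = 2*(115/3) + 9 = 230/3 + 9 = 257/3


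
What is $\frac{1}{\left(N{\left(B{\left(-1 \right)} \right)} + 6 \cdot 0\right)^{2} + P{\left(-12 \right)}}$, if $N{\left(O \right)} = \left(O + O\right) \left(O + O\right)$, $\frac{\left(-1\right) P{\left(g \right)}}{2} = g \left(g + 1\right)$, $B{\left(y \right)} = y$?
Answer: $- \frac{1}{248} \approx -0.0040323$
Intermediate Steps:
$P{\left(g \right)} = - 2 g \left(1 + g\right)$ ($P{\left(g \right)} = - 2 g \left(g + 1\right) = - 2 g \left(1 + g\right)$)
$N{\left(O \right)} = 4 O^{2}$ ($N{\left(O \right)} = 2 O 2 O = 4 O^{2}$)
$\frac{1}{\left(N{\left(B{\left(-1 \right)} \right)} + 6 \cdot 0\right)^{2} + P{\left(-12 \right)}} = \frac{1}{\left(4 \left(-1\right)^{2} + 6 \cdot 0\right)^{2} - - 24 \left(1 - 12\right)} = \frac{1}{\left(4 \cdot 1 + 0\right)^{2} - \left(-24\right) \left(-11\right)} = \frac{1}{\left(4 + 0\right)^{2} - 264} = \frac{1}{4^{2} - 264} = \frac{1}{16 - 264} = \frac{1}{-248} = - \frac{1}{248}$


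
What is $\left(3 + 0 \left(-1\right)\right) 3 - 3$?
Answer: $6$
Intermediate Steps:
$\left(3 + 0 \left(-1\right)\right) 3 - 3 = \left(3 + 0\right) 3 - 3 = 3 \cdot 3 - 3 = 9 - 3 = 6$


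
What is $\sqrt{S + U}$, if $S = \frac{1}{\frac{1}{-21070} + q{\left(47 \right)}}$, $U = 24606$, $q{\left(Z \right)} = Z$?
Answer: $\frac{2 \sqrt{6032610891456739}}{990289} \approx 156.86$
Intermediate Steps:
$S = \frac{21070}{990289}$ ($S = \frac{1}{\frac{1}{-21070} + 47} = \frac{1}{- \frac{1}{21070} + 47} = \frac{1}{\frac{990289}{21070}} = \frac{21070}{990289} \approx 0.021277$)
$\sqrt{S + U} = \sqrt{\frac{21070}{990289} + 24606} = \sqrt{\frac{24367072204}{990289}} = \frac{2 \sqrt{6032610891456739}}{990289}$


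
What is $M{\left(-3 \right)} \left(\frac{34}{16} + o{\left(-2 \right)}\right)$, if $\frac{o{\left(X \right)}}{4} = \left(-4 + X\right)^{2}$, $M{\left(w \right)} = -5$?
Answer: $- \frac{5845}{8} \approx -730.63$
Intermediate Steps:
$o{\left(X \right)} = 4 \left(-4 + X\right)^{2}$
$M{\left(-3 \right)} \left(\frac{34}{16} + o{\left(-2 \right)}\right) = - 5 \left(\frac{34}{16} + 4 \left(-4 - 2\right)^{2}\right) = - 5 \left(34 \cdot \frac{1}{16} + 4 \left(-6\right)^{2}\right) = - 5 \left(\frac{17}{8} + 4 \cdot 36\right) = - 5 \left(\frac{17}{8} + 144\right) = \left(-5\right) \frac{1169}{8} = - \frac{5845}{8}$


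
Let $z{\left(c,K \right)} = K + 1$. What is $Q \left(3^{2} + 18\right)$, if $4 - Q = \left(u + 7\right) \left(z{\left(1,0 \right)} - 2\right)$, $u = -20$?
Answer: $-243$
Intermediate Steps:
$z{\left(c,K \right)} = 1 + K$
$Q = -9$ ($Q = 4 - \left(-20 + 7\right) \left(\left(1 + 0\right) - 2\right) = 4 - - 13 \left(1 - 2\right) = 4 - \left(-13\right) \left(-1\right) = 4 - 13 = -9$)
$Q \left(3^{2} + 18\right) = - 9 \left(3^{2} + 18\right) = - 9 \left(9 + 18\right) = \left(-9\right) 27 = -243$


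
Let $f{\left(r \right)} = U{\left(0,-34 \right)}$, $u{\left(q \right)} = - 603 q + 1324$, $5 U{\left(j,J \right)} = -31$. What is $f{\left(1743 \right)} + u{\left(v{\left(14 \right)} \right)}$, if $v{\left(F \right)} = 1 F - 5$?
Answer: $- \frac{20546}{5} \approx -4109.2$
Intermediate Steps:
$v{\left(F \right)} = -5 + F$ ($v{\left(F \right)} = F - 5 = -5 + F$)
$U{\left(j,J \right)} = - \frac{31}{5}$ ($U{\left(j,J \right)} = \frac{1}{5} \left(-31\right) = - \frac{31}{5}$)
$u{\left(q \right)} = 1324 - 603 q$
$f{\left(r \right)} = - \frac{31}{5}$
$f{\left(1743 \right)} + u{\left(v{\left(14 \right)} \right)} = - \frac{31}{5} + \left(1324 - 603 \left(-5 + 14\right)\right) = - \frac{31}{5} + \left(1324 - 5427\right) = - \frac{31}{5} - 4103 = - \frac{20546}{5}$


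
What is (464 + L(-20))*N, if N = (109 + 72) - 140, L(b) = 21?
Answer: 19885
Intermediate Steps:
N = 41 (N = 181 - 140 = 41)
(464 + L(-20))*N = (464 + 21)*41 = 485*41 = 19885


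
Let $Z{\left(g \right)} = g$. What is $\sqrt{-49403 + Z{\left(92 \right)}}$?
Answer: $3 i \sqrt{5479} \approx 222.06 i$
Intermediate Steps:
$\sqrt{-49403 + Z{\left(92 \right)}} = \sqrt{-49403 + 92} = \sqrt{-49311} = 3 i \sqrt{5479}$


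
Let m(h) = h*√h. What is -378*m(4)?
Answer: -3024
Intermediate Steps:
m(h) = h^(3/2)
-378*m(4) = -378*4^(3/2) = -378*8 = -3024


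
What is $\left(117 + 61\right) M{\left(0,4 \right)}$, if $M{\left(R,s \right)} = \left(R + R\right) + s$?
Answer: $712$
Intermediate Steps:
$M{\left(R,s \right)} = s + 2 R$ ($M{\left(R,s \right)} = 2 R + s = s + 2 R$)
$\left(117 + 61\right) M{\left(0,4 \right)} = \left(117 + 61\right) \left(4 + 2 \cdot 0\right) = 178 \left(4 + 0\right) = 178 \cdot 4 = 712$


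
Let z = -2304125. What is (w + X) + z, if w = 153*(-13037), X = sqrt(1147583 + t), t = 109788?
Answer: -4298786 + sqrt(1257371) ≈ -4.2977e+6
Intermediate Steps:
X = sqrt(1257371) (X = sqrt(1147583 + 109788) = sqrt(1257371) ≈ 1121.3)
w = -1994661
(w + X) + z = (-1994661 + sqrt(1257371)) - 2304125 = -4298786 + sqrt(1257371)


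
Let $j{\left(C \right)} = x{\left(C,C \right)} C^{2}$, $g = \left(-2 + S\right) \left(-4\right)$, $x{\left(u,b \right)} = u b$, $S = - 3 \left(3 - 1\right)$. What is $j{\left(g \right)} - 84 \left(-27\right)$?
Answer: $1050844$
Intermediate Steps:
$S = -6$ ($S = \left(-3\right) 2 = -6$)
$x{\left(u,b \right)} = b u$
$g = 32$ ($g = \left(-2 - 6\right) \left(-4\right) = \left(-8\right) \left(-4\right) = 32$)
$j{\left(C \right)} = C^{4}$ ($j{\left(C \right)} = C C C^{2} = C^{2} C^{2} = C^{4}$)
$j{\left(g \right)} - 84 \left(-27\right) = 32^{4} - 84 \left(-27\right) = 1048576 - -2268 = 1048576 + 2268 = 1050844$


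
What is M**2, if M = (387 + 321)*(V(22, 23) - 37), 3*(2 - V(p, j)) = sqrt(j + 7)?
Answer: 615719280 + 11696160*sqrt(30) ≈ 6.7978e+8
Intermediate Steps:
V(p, j) = 2 - sqrt(7 + j)/3 (V(p, j) = 2 - sqrt(j + 7)/3 = 2 - sqrt(7 + j)/3)
M = -24780 - 236*sqrt(30) (M = (387 + 321)*((2 - sqrt(7 + 23)/3) - 37) = 708*((2 - sqrt(30)/3) - 37) = 708*(-35 - sqrt(30)/3) = -24780 - 236*sqrt(30) ≈ -26073.)
M**2 = (-24780 - 236*sqrt(30))**2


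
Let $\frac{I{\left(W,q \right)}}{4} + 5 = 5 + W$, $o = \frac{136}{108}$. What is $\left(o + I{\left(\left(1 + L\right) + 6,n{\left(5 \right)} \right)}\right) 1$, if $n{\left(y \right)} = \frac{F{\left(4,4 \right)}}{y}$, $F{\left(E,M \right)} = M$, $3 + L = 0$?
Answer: $\frac{466}{27} \approx 17.259$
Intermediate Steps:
$L = -3$ ($L = -3 + 0 = -3$)
$o = \frac{34}{27}$ ($o = 136 \cdot \frac{1}{108} = \frac{34}{27} \approx 1.2593$)
$n{\left(y \right)} = \frac{4}{y}$
$I{\left(W,q \right)} = 4 W$ ($I{\left(W,q \right)} = -20 + 4 \left(5 + W\right) = -20 + \left(20 + 4 W\right) = 4 W$)
$\left(o + I{\left(\left(1 + L\right) + 6,n{\left(5 \right)} \right)}\right) 1 = \left(\frac{34}{27} + 4 \left(\left(1 - 3\right) + 6\right)\right) 1 = \left(\frac{34}{27} + 4 \left(-2 + 6\right)\right) 1 = \left(\frac{34}{27} + 4 \cdot 4\right) 1 = \left(\frac{34}{27} + 16\right) 1 = \frac{466}{27} \cdot 1 = \frac{466}{27}$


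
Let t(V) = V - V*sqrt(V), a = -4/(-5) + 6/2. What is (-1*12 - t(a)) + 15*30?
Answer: 2171/5 + 19*sqrt(95)/25 ≈ 441.61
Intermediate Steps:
a = 19/5 (a = -4*(-1/5) + 6*(1/2) = 4/5 + 3 = 19/5 ≈ 3.8000)
t(V) = V - V**(3/2)
(-1*12 - t(a)) + 15*30 = (-1*12 - (19/5 - (19/5)**(3/2))) + 15*30 = (-12 - (19/5 - 19*sqrt(95)/25)) + 450 = (-12 + (-19/5 + 19*sqrt(95)/25)) + 450 = (-79/5 + 19*sqrt(95)/25) + 450 = 2171/5 + 19*sqrt(95)/25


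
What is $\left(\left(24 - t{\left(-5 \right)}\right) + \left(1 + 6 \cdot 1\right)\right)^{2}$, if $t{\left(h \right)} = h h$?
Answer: $36$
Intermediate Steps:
$t{\left(h \right)} = h^{2}$
$\left(\left(24 - t{\left(-5 \right)}\right) + \left(1 + 6 \cdot 1\right)\right)^{2} = \left(\left(24 - \left(-5\right)^{2}\right) + \left(1 + 6 \cdot 1\right)\right)^{2} = \left(\left(24 - 25\right) + \left(1 + 6\right)\right)^{2} = \left(\left(24 - 25\right) + 7\right)^{2} = \left(-1 + 7\right)^{2} = 6^{2} = 36$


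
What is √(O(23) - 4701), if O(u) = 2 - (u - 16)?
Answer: I*√4706 ≈ 68.6*I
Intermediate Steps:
O(u) = 18 - u (O(u) = 2 - (-16 + u) = 2 + (16 - u) = 18 - u)
√(O(23) - 4701) = √((18 - 1*23) - 4701) = √((18 - 23) - 4701) = √(-5 - 4701) = √(-4706) = I*√4706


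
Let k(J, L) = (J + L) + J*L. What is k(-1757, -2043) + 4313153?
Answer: 7898904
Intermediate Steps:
k(J, L) = J + L + J*L
k(-1757, -2043) + 4313153 = (-1757 - 2043 - 1757*(-2043)) + 4313153 = (-1757 - 2043 + 3589551) + 4313153 = 3585751 + 4313153 = 7898904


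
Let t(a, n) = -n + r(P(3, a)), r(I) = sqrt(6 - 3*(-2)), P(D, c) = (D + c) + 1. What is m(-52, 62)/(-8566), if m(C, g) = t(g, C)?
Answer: -26/4283 - sqrt(3)/4283 ≈ -0.0064749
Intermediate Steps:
P(D, c) = 1 + D + c
r(I) = 2*sqrt(3) (r(I) = sqrt(6 + 6) = sqrt(12) = 2*sqrt(3))
t(a, n) = -n + 2*sqrt(3)
m(C, g) = -C + 2*sqrt(3)
m(-52, 62)/(-8566) = (-1*(-52) + 2*sqrt(3))/(-8566) = (52 + 2*sqrt(3))*(-1/8566) = -26/4283 - sqrt(3)/4283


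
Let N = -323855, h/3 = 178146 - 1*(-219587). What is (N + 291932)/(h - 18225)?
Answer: -10641/391658 ≈ -0.027169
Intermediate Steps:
h = 1193199 (h = 3*(178146 - 1*(-219587)) = 3*(178146 + 219587) = 3*397733 = 1193199)
(N + 291932)/(h - 18225) = (-323855 + 291932)/(1193199 - 18225) = -31923/1174974 = -31923*1/1174974 = -10641/391658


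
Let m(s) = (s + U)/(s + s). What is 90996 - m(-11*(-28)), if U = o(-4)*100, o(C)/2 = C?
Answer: 14013507/154 ≈ 90997.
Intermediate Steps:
o(C) = 2*C
U = -800 (U = (2*(-4))*100 = -8*100 = -800)
m(s) = (-800 + s)/(2*s) (m(s) = (s - 800)/(s + s) = (-800 + s)/((2*s)) = (-800 + s)*(1/(2*s)) = (-800 + s)/(2*s))
90996 - m(-11*(-28)) = 90996 - (-800 - 11*(-28))/(2*((-11*(-28)))) = 90996 - (-800 + 308)/(2*308) = 90996 - (-492)/(2*308) = 90996 - 1*(-123/154) = 90996 + 123/154 = 14013507/154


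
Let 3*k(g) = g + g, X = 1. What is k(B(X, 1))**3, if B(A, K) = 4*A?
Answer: 512/27 ≈ 18.963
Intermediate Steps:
k(g) = 2*g/3 (k(g) = (g + g)/3 = (2*g)/3 = 2*g/3)
k(B(X, 1))**3 = (2*(4*1)/3)**3 = ((2/3)*4)**3 = (8/3)**3 = 512/27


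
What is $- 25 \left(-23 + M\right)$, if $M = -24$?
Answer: $1175$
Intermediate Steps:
$- 25 \left(-23 + M\right) = - 25 \left(-23 - 24\right) = \left(-25\right) \left(-47\right) = 1175$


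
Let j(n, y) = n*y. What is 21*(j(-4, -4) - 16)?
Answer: 0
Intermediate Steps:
21*(j(-4, -4) - 16) = 21*(-4*(-4) - 16) = 21*(16 - 16) = 21*0 = 0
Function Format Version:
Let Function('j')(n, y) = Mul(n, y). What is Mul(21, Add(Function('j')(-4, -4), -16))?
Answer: 0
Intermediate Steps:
Mul(21, Add(Function('j')(-4, -4), -16)) = Mul(21, Add(Mul(-4, -4), -16)) = Mul(21, Add(16, -16)) = Mul(21, 0) = 0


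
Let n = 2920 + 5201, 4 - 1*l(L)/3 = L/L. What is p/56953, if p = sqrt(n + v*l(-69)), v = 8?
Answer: sqrt(8193)/56953 ≈ 0.0015893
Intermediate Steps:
l(L) = 9 (l(L) = 12 - 3*L/L = 12 - 3*1 = 12 - 3 = 9)
n = 8121
p = sqrt(8193) (p = sqrt(8121 + 8*9) = sqrt(8121 + 72) = sqrt(8193) ≈ 90.515)
p/56953 = sqrt(8193)/56953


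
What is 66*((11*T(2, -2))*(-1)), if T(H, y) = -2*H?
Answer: 2904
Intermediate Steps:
66*((11*T(2, -2))*(-1)) = 66*((11*(-2*2))*(-1)) = 66*((11*(-4))*(-1)) = 66*(-44*(-1)) = 66*44 = 2904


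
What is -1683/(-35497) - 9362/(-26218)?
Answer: 17111264/42302743 ≈ 0.40450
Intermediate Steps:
-1683/(-35497) - 9362/(-26218) = -1683*(-1/35497) - 9362*(-1/26218) = 153/3227 + 4681/13109 = 17111264/42302743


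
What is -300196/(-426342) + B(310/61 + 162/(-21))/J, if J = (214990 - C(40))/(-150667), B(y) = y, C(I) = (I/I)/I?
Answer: 95008668520594/37274764074723 ≈ 2.5489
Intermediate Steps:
C(I) = 1/I
J = -8599599/6026680 (J = (214990 - 1/40)/(-150667) = (214990 - 1*1/40)*(-1/150667) = (214990 - 1/40)*(-1/150667) = (8599599/40)*(-1/150667) = -8599599/6026680 ≈ -1.4269)
-300196/(-426342) + B(310/61 + 162/(-21))/J = -300196/(-426342) + (310/61 + 162/(-21))/(-8599599/6026680) = -300196*(-1/426342) + (310*(1/61) + 162*(-1/21))*(-6026680/8599599) = 150098/213171 + (310/61 - 54/7)*(-6026680/8599599) = 150098/213171 - 1124/427*(-6026680/8599599) = 150098/213171 + 6773988320/3672028773 = 95008668520594/37274764074723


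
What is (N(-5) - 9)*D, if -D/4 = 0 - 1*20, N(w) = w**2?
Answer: 1280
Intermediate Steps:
D = 80 (D = -4*(0 - 1*20) = -4*(0 - 20) = -4*(-20) = 80)
(N(-5) - 9)*D = ((-5)**2 - 9)*80 = (25 - 9)*80 = 16*80 = 1280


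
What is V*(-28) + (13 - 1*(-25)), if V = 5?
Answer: -102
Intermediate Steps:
V*(-28) + (13 - 1*(-25)) = 5*(-28) + (13 - 1*(-25)) = -140 + (13 + 25) = -140 + 38 = -102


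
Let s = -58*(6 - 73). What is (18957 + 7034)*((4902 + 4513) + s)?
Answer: 345706291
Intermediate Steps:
s = 3886 (s = -58*(-67) = 3886)
(18957 + 7034)*((4902 + 4513) + s) = (18957 + 7034)*((4902 + 4513) + 3886) = 25991*(9415 + 3886) = 25991*13301 = 345706291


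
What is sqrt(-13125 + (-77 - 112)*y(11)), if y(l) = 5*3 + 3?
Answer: I*sqrt(16527) ≈ 128.56*I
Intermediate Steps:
y(l) = 18 (y(l) = 15 + 3 = 18)
sqrt(-13125 + (-77 - 112)*y(11)) = sqrt(-13125 + (-77 - 112)*18) = sqrt(-13125 - 189*18) = sqrt(-13125 - 3402) = sqrt(-16527) = I*sqrt(16527)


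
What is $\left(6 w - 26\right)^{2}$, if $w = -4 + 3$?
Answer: $1024$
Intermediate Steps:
$w = -1$
$\left(6 w - 26\right)^{2} = \left(6 \left(-1\right) - 26\right)^{2} = \left(-6 - 26\right)^{2} = \left(-32\right)^{2} = 1024$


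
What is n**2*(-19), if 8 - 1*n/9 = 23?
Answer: -346275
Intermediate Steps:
n = -135 (n = 72 - 9*23 = 72 - 207 = -135)
n**2*(-19) = (-135)**2*(-19) = 18225*(-19) = -346275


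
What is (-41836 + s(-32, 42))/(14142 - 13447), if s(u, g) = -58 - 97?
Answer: -41991/695 ≈ -60.419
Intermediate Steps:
s(u, g) = -155
(-41836 + s(-32, 42))/(14142 - 13447) = (-41836 - 155)/(14142 - 13447) = -41991/695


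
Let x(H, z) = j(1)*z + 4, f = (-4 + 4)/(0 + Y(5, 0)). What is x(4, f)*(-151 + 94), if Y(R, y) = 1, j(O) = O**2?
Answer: -228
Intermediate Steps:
f = 0 (f = (-4 + 4)/(0 + 1) = 0/1 = 0*1 = 0)
x(H, z) = 4 + z (x(H, z) = 1**2*z + 4 = 1*z + 4 = z + 4 = 4 + z)
x(4, f)*(-151 + 94) = (4 + 0)*(-151 + 94) = 4*(-57) = -228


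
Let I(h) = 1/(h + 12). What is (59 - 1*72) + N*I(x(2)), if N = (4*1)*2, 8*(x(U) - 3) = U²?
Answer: -387/31 ≈ -12.484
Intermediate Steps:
x(U) = 3 + U²/8
I(h) = 1/(12 + h)
N = 8 (N = 4*2 = 8)
(59 - 1*72) + N*I(x(2)) = (59 - 1*72) + 8/(12 + (3 + (⅛)*2²)) = (59 - 72) + 8/(12 + (3 + (⅛)*4)) = -13 + 8/(12 + (3 + ½)) = -13 + 8/(12 + 7/2) = -13 + 8/(31/2) = -13 + 8*(2/31) = -13 + 16/31 = -387/31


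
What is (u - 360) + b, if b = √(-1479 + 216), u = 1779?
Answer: 1419 + I*√1263 ≈ 1419.0 + 35.539*I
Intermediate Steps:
b = I*√1263 (b = √(-1263) = I*√1263 ≈ 35.539*I)
(u - 360) + b = (1779 - 360) + I*√1263 = 1419 + I*√1263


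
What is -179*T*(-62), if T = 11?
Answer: 122078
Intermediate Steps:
-179*T*(-62) = -179*11*(-62) = -1969*(-62) = 122078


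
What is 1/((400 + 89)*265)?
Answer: 1/129585 ≈ 7.7169e-6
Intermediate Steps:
1/((400 + 89)*265) = 1/(489*265) = 1/129585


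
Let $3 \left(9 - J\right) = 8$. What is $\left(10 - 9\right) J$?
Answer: $\frac{19}{3} \approx 6.3333$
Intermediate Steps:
$J = \frac{19}{3}$ ($J = 9 - \frac{8}{3} = \frac{19}{3} \approx 6.3333$)
$\left(10 - 9\right) J = \left(10 - 9\right) \frac{19}{3} = 1 \cdot \frac{19}{3} = \frac{19}{3}$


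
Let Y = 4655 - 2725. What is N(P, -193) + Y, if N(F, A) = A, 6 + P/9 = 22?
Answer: 1737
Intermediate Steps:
P = 144 (P = -54 + 9*22 = -54 + 198 = 144)
Y = 1930
N(P, -193) + Y = -193 + 1930 = 1737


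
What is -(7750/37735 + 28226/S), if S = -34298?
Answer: 7266351/11765773 ≈ 0.61758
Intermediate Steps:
-(7750/37735 + 28226/S) = -(7750/37735 + 28226/(-34298)) = -(7750*(1/37735) + 28226*(-1/34298)) = -(1550/7547 - 1283/1559) = -1*(-7266351/11765773) = 7266351/11765773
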